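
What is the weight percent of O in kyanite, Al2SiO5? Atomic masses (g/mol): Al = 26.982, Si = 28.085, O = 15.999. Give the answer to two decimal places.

49.37 weight percent

M(Al2SiO5) = 162.044 g/mol.
O contributes 5 × 15.999 = 79.995 g per mole.
79.995/162.044 = 0.4937 → 49.37%.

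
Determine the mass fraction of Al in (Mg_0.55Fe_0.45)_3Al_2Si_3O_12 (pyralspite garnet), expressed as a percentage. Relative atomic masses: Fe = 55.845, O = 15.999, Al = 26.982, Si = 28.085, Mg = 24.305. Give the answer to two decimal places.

Formula mass = 1.65×24.305 + 1.35×55.845 + 2×26.982 + 3×28.085 + 12×15.999 = 445.701 g/mol, of which 53.964 g is Al.
So Al makes up 53.964/445.701 = 0.1211 of the mass, i.e. 12.11%.

12.11 wt%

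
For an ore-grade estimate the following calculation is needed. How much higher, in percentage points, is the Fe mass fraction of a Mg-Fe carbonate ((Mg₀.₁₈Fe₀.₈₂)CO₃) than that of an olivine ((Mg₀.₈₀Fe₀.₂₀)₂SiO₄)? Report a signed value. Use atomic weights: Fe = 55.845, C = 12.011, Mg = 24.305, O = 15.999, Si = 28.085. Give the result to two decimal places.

26.99 percentage points

First mineral: 45.793 g Fe in 110.176 g formula = 41.56 wt% Fe.
Second mineral: 22.338 g Fe in 153.307 g formula = 14.57 wt% Fe.
41.56% − 14.57% gives a difference of 26.99 percentage points.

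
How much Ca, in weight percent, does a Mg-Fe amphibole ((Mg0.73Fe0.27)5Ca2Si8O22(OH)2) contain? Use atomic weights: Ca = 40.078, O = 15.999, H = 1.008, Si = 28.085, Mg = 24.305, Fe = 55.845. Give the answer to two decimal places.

M((Mg0.73Fe0.27)5Ca2Si8O22(OH)2) = 854.932 g/mol.
Ca contributes 2 × 40.078 = 80.156 g per mole.
80.156/854.932 = 0.0938 → 9.38%.

9.38 weight percent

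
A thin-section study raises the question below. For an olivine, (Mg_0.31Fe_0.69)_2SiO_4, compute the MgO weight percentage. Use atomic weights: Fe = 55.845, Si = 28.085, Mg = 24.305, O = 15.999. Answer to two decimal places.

M((Mg_0.31Fe_0.69)_2SiO_4) = 184.216 g/mol; M(MgO) = 40.304 g/mol.
Moles MgO per formula unit = 0.62 Mg ÷ 1 = 0.6200.
MgO fraction = (0.6200 × 40.304) / 184.216 = 24.988/184.216 = 0.1356.

13.56 wt%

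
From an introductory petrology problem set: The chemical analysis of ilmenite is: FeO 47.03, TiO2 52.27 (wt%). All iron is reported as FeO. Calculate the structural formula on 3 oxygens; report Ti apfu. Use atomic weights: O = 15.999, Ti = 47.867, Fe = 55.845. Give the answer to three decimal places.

1.000 Ti apfu

FeO: 47.03/71.844 = 0.65461 mol → 0.65461 mol Fe, 0.65461 mol O.
TiO2: 52.27/79.865 = 0.65448 mol → 0.65448 mol Ti, 1.30896 mol O.
Total oxygen = 1.96357 mol. Normalization factor = 3/1.96357 = 1.52783.
Ti per 3 O = 0.65448 × 1.52783 = 1.000.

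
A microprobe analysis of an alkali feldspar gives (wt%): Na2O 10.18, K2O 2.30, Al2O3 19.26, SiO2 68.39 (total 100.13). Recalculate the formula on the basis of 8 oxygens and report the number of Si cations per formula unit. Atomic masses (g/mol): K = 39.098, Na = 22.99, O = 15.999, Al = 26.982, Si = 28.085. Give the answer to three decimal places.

3.003 Si apfu

10.18 wt% Na2O ÷ 61.979 g/mol = 0.16425 mol, giving 0.32850 Na and 0.16425 O.
2.30 wt% K2O ÷ 94.195 g/mol = 0.02442 mol, giving 0.04884 K and 0.02442 O.
19.26 wt% Al2O3 ÷ 101.961 g/mol = 0.18890 mol, giving 0.37780 Al and 0.56670 O.
68.39 wt% SiO2 ÷ 60.083 g/mol = 1.13826 mol, giving 1.13826 Si and 2.27652 O.
Oxygen sums to 3.03189; scaling by 8/3.03189 = 2.63862 puts the formula on 8 O.
Si: 1.13826 × 2.63862 = 3.003 atoms per formula unit.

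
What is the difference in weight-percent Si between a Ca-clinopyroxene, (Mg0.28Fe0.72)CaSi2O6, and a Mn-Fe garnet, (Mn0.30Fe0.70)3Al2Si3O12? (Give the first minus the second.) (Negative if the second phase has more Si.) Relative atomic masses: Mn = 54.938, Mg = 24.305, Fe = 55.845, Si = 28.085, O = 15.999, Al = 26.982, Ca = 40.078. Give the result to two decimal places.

Si in (Mg0.28Fe0.72)CaSi2O6: molar mass 239.256 g/mol; 2×28.085 = 56.170 g → 23.48 wt%.
Si in (Mn0.30Fe0.70)3Al2Si3O12: molar mass 496.926 g/mol; 3×28.085 = 84.255 g → 16.96 wt%.
Difference = 23.48 − 16.96 = 6.52 percentage points.

6.52 percentage points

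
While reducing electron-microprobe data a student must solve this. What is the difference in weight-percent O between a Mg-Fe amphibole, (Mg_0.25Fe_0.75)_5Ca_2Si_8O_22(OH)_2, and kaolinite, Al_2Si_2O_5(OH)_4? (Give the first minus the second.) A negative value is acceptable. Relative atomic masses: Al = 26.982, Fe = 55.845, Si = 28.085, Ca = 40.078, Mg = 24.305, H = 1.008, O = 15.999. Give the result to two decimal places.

-14.52 percentage points

O in (Mg_0.25Fe_0.75)_5Ca_2Si_8O_22(OH)_2: molar mass 930.628 g/mol; 24×15.999 = 383.976 g → 41.26 wt%.
O in Al_2Si_2O_5(OH)_4: molar mass 258.157 g/mol; 9×15.999 = 143.991 g → 55.78 wt%.
Difference = 41.26 − 55.78 = -14.52 percentage points.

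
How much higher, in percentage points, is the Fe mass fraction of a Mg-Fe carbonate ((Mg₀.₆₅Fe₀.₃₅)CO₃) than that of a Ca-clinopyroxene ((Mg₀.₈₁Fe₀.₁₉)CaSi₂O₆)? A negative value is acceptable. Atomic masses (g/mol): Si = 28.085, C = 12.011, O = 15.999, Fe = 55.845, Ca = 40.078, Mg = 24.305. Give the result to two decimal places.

Fe in (Mg₀.₆₅Fe₀.₃₅)CO₃: molar mass 95.352 g/mol; 0.35×55.845 = 19.546 g → 20.50 wt%.
Fe in (Mg₀.₈₁Fe₀.₁₉)CaSi₂O₆: molar mass 222.540 g/mol; 0.19×55.845 = 10.611 g → 4.77 wt%.
Difference = 20.50 − 4.77 = 15.73 percentage points.

15.73 percentage points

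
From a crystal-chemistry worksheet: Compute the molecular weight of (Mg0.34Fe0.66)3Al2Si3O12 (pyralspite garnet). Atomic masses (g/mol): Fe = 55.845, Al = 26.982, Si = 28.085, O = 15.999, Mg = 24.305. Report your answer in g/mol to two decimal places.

465.57 g/mol

The formula mass is the sum 1.02×24.305 + 1.98×55.845 + 2×26.982 + 3×28.085 + 12×15.999.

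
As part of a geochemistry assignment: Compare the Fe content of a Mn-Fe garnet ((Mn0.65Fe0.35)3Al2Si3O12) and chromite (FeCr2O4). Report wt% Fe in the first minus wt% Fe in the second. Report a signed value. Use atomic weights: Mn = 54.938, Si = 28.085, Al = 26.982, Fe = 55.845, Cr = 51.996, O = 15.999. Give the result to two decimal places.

First mineral: 58.637 g Fe in 495.973 g formula = 11.82 wt% Fe.
Second mineral: 55.845 g Fe in 223.833 g formula = 24.95 wt% Fe.
11.82% − 24.95% gives a difference of -13.13 percentage points.

-13.13 percentage points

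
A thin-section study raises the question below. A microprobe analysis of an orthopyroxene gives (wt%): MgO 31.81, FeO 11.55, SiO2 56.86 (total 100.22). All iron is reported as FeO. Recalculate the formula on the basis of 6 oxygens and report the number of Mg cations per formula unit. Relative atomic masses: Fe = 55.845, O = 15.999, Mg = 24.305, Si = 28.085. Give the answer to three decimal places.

1.666 Mg apfu

MgO (M=40.304): mol = 0.78925; Mg = 0.78925, O = 0.78925.
FeO (M=71.844): mol = 0.16076; Fe = 0.16076, O = 0.16076.
SiO2 (M=60.083): mol = 0.94636; Si = 0.94636, O = 1.89272.
ΣO = 2.84273; factor = 6/ΣO = 2.11065.
Mg apfu = 0.78925 × 2.11065 = 1.666.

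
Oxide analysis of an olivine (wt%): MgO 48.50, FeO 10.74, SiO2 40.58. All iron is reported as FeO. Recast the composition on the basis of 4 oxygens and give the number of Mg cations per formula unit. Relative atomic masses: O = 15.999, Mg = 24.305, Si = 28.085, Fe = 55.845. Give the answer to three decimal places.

1.780 Mg apfu

MgO (M=40.304): mol = 1.20335; Mg = 1.20335, O = 1.20335.
FeO (M=71.844): mol = 0.14949; Fe = 0.14949, O = 0.14949.
SiO2 (M=60.083): mol = 0.67540; Si = 0.67540, O = 1.35080.
ΣO = 2.70364; factor = 4/ΣO = 1.47949.
Mg apfu = 1.20335 × 1.47949 = 1.780.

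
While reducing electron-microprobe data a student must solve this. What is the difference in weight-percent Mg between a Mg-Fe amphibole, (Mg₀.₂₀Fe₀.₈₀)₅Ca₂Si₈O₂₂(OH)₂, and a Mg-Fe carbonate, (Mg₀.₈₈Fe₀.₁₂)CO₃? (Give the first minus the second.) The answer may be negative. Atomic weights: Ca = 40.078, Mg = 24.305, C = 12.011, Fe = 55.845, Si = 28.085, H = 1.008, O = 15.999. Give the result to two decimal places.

-21.69 percentage points

M((Mg₀.₂₀Fe₀.₈₀)₅Ca₂Si₈O₂₂(OH)₂) = 938.513 g/mol, so wt% Mg = 24.305/938.513 × 100 = 2.59%.
M((Mg₀.₈₈Fe₀.₁₂)CO₃) = 88.098 g/mol, so wt% Mg = 21.388/88.098 × 100 = 24.28%.
2.59 − 24.28 = -21.69 pp.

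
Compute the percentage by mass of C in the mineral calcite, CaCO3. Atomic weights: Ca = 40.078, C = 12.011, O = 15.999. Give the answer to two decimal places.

Formula mass = 1·40.078 + 1·12.011 + 3·15.999 = 100.086 g/mol, of which 12.011 g is C.
So C makes up 12.011/100.086 = 0.1200 of the mass, i.e. 12.00%.

12.00 wt%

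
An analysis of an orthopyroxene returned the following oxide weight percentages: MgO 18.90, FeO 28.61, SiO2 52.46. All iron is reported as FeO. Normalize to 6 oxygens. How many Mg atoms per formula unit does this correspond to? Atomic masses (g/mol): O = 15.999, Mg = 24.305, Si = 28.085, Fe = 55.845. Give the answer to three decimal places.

1.077 Mg apfu

MgO (M=40.304): mol = 0.46894; Mg = 0.46894, O = 0.46894.
FeO (M=71.844): mol = 0.39822; Fe = 0.39822, O = 0.39822.
SiO2 (M=60.083): mol = 0.87313; Si = 0.87313, O = 1.74626.
ΣO = 2.61342; factor = 6/ΣO = 2.29584.
Mg apfu = 0.46894 × 2.29584 = 1.077.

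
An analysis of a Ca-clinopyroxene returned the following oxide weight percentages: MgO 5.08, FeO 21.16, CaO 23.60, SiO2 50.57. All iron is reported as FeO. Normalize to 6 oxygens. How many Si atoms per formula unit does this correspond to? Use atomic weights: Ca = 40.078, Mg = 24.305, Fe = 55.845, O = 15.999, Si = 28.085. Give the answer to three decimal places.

2.000 Si apfu

MgO (M=40.304): mol = 0.12604; Mg = 0.12604, O = 0.12604.
FeO (M=71.844): mol = 0.29453; Fe = 0.29453, O = 0.29453.
CaO (M=56.077): mol = 0.42085; Ca = 0.42085, O = 0.42085.
SiO2 (M=60.083): mol = 0.84167; Si = 0.84167, O = 1.68334.
ΣO = 2.52476; factor = 6/ΣO = 2.37646.
Si apfu = 0.84167 × 2.37646 = 2.000.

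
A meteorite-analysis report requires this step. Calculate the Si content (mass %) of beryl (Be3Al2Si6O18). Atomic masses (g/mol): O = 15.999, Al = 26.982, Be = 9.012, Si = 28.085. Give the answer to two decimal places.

Formula mass = 3·9.012 + 2·26.982 + 6·28.085 + 18·15.999 = 537.492 g/mol, of which 168.510 g is Si.
So Si makes up 168.510/537.492 = 0.3135 of the mass, i.e. 31.35%.

31.35 mass %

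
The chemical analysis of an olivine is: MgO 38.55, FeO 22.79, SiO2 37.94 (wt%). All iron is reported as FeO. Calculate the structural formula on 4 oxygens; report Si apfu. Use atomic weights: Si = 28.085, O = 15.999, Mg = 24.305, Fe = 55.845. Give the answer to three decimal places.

MgO: 38.55/40.304 = 0.95648 mol → 0.95648 mol Mg, 0.95648 mol O.
FeO: 22.79/71.844 = 0.31722 mol → 0.31722 mol Fe, 0.31722 mol O.
SiO2: 37.94/60.083 = 0.63146 mol → 0.63146 mol Si, 1.26292 mol O.
Total oxygen = 2.53662 mol. Normalization factor = 4/2.53662 = 1.57690.
Si per 4 O = 0.63146 × 1.57690 = 0.996.

0.996 Si apfu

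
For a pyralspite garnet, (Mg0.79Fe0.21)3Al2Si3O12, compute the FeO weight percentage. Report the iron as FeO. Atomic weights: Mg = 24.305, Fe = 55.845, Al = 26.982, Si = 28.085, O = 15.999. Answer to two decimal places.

10.70 wt%

Molar mass of (Mg0.79Fe0.21)3Al2Si3O12 = 2.37*24.305 + 0.63*55.845 + 2*26.982 + 3*28.085 + 12*15.999 = 422.992 g/mol.
Each formula unit contains 0.63 Fe, equivalent to 0.63/1 = 0.6300 mol FeO.
M(FeO) = 1×55.845 + 1×15.999 = 71.844 g/mol.
Mass of FeO per formula unit = 0.6300 × 71.844 = 45.262 g.
FeO wt% = 45.262 / 422.992 × 100 = 10.70%.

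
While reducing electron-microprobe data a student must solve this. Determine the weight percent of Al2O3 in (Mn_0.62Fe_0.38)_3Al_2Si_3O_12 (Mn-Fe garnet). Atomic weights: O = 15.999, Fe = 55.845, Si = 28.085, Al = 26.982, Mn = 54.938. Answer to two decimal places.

20.55 wt%

Molar mass of (Mn_0.62Fe_0.38)_3Al_2Si_3O_12 = 1.86*54.938 + 1.14*55.845 + 2*26.982 + 3*28.085 + 12*15.999 = 496.055 g/mol.
Each formula unit contains 2 Al, equivalent to 2/2 = 1.0000 mol Al2O3.
M(Al2O3) = 2×26.982 + 3×15.999 = 101.961 g/mol.
Mass of Al2O3 per formula unit = 1.0000 × 101.961 = 101.961 g.
Al2O3 wt% = 101.961 / 496.055 × 100 = 20.55%.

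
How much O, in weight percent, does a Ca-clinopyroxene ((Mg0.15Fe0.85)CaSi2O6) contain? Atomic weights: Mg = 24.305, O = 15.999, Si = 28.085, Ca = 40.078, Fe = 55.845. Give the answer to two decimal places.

Formula mass = 0.15*24.305 + 0.85*55.845 + 1*40.078 + 2*28.085 + 6*15.999 = 243.356 g/mol, of which 95.994 g is O.
So O makes up 95.994/243.356 = 0.3945 of the mass, i.e. 39.45%.

39.45 weight percent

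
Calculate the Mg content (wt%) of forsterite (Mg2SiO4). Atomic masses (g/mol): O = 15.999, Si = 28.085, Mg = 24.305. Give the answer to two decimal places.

34.55 wt%

Molar mass of Mg2SiO4: 2·24.305 + 1·28.085 + 4·15.999 = 140.691 g/mol.
Mass of Mg per formula unit: 2 × 24.305 = 48.610 g.
Weight fraction Mg = 48.610 / 140.691 = 0.3455.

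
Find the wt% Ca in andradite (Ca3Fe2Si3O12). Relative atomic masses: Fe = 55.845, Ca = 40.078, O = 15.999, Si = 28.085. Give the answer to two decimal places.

Formula mass = 3·40.078 + 2·55.845 + 3·28.085 + 12·15.999 = 508.167 g/mol, of which 120.234 g is Ca.
So Ca makes up 120.234/508.167 = 0.2366 of the mass, i.e. 23.66%.

23.66 wt%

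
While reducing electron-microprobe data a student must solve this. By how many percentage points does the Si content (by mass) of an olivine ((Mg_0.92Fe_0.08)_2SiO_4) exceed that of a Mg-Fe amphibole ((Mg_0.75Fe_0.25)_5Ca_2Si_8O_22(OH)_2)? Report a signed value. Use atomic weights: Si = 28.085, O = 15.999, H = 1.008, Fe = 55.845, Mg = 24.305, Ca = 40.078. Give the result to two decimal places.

-7.11 percentage points

First mineral: 28.085 g Si in 145.737 g formula = 19.27 wt% Si.
Second mineral: 224.680 g Si in 851.778 g formula = 26.38 wt% Si.
19.27% − 26.38% gives a difference of -7.11 percentage points.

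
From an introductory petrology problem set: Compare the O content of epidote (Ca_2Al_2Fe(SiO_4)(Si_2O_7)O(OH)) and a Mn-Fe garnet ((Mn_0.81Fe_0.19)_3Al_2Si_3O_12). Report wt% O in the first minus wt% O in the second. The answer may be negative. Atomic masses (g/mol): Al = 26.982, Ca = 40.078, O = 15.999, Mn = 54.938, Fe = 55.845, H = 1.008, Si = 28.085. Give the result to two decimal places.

4.30 percentage points

O in Ca_2Al_2Fe(SiO_4)(Si_2O_7)O(OH): molar mass 483.215 g/mol; 13×15.999 = 207.987 g → 43.04 wt%.
O in (Mn_0.81Fe_0.19)_3Al_2Si_3O_12: molar mass 495.538 g/mol; 12×15.999 = 191.988 g → 38.74 wt%.
Difference = 43.04 − 38.74 = 4.30 percentage points.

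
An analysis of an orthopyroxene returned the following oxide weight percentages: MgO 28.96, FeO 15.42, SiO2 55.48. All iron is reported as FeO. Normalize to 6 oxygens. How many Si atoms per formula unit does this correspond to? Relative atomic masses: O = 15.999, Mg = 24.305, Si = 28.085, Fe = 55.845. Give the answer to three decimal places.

MgO: 28.96/40.304 = 0.71854 mol → 0.71854 mol Mg, 0.71854 mol O.
FeO: 15.42/71.844 = 0.21463 mol → 0.21463 mol Fe, 0.21463 mol O.
SiO2: 55.48/60.083 = 0.92339 mol → 0.92339 mol Si, 1.84678 mol O.
Total oxygen = 2.77995 mol. Normalization factor = 6/2.77995 = 2.15831.
Si per 6 O = 0.92339 × 2.15831 = 1.993.

1.993 Si apfu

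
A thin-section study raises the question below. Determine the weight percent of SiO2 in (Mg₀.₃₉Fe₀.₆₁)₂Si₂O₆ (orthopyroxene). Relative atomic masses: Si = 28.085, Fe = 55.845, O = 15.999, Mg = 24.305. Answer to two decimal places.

50.23 wt%

Molar mass of (Mg₀.₃₉Fe₀.₆₁)₂Si₂O₆ = 0.78·24.305 + 1.22·55.845 + 2·28.085 + 6·15.999 = 239.253 g/mol.
Each formula unit contains 2 Si, equivalent to 2/1 = 2.0000 mol SiO2.
M(SiO2) = 1×28.085 + 2×15.999 = 60.083 g/mol.
Mass of SiO2 per formula unit = 2.0000 × 60.083 = 120.166 g.
SiO2 wt% = 120.166 / 239.253 × 100 = 50.23%.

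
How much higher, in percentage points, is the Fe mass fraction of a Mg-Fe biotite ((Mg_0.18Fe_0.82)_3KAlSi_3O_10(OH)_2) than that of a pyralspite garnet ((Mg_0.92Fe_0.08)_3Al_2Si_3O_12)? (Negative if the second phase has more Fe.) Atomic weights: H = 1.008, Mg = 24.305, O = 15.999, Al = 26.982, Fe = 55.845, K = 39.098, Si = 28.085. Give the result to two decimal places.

24.50 percentage points

M((Mg_0.18Fe_0.82)_3KAlSi_3O_10(OH)_2) = 494.842 g/mol, so wt% Fe = 137.379/494.842 × 100 = 27.76%.
M((Mg_0.92Fe_0.08)_3Al_2Si_3O_12) = 410.692 g/mol, so wt% Fe = 13.403/410.692 × 100 = 3.26%.
27.76 − 3.26 = 24.50 pp.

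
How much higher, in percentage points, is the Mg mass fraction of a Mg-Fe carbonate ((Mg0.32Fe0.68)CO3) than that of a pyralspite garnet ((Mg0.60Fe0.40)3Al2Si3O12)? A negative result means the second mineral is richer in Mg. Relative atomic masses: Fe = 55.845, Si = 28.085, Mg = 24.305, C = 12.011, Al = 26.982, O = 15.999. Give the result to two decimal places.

Mg in (Mg0.32Fe0.68)CO3: molar mass 105.760 g/mol; 0.32×24.305 = 7.778 g → 7.35 wt%.
Mg in (Mg0.60Fe0.40)3Al2Si3O12: molar mass 440.970 g/mol; 1.80×24.305 = 43.749 g → 9.92 wt%.
Difference = 7.35 − 9.92 = -2.57 percentage points.

-2.57 percentage points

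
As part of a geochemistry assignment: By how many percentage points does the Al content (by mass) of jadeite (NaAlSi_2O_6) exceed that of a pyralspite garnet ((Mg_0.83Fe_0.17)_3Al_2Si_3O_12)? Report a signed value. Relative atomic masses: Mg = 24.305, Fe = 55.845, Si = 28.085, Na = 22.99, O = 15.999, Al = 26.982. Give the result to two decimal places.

Al in NaAlSi_2O_6: molar mass 202.136 g/mol; 1×26.982 = 26.982 g → 13.35 wt%.
Al in (Mg_0.83Fe_0.17)_3Al_2Si_3O_12: molar mass 419.207 g/mol; 2×26.982 = 53.964 g → 12.87 wt%.
Difference = 13.35 − 12.87 = 0.48 percentage points.

0.48 percentage points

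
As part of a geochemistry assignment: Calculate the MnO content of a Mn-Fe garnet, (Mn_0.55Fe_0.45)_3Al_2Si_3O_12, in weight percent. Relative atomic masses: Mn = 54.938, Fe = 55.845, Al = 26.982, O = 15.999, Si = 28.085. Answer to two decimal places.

23.59 wt%

Molar mass of (Mn_0.55Fe_0.45)_3Al_2Si_3O_12 = 1.65×54.938 + 1.35×55.845 + 2×26.982 + 3×28.085 + 12×15.999 = 496.245 g/mol.
Each formula unit contains 1.65 Mn, equivalent to 1.65/1 = 1.6500 mol MnO.
M(MnO) = 1×54.938 + 1×15.999 = 70.937 g/mol.
Mass of MnO per formula unit = 1.6500 × 70.937 = 117.046 g.
MnO wt% = 117.046 / 496.245 × 100 = 23.59%.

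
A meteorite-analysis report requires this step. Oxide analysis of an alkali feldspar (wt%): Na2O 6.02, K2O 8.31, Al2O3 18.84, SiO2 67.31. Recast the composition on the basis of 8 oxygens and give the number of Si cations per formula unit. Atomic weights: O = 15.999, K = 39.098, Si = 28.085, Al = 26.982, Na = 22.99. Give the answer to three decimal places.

3.007 Si apfu

6.02 wt% Na2O ÷ 61.979 g/mol = 0.09713 mol, giving 0.19426 Na and 0.09713 O.
8.31 wt% K2O ÷ 94.195 g/mol = 0.08822 mol, giving 0.17644 K and 0.08822 O.
18.84 wt% Al2O3 ÷ 101.961 g/mol = 0.18478 mol, giving 0.36956 Al and 0.55434 O.
67.31 wt% SiO2 ÷ 60.083 g/mol = 1.12028 mol, giving 1.12028 Si and 2.24056 O.
Oxygen sums to 2.98025; scaling by 8/2.98025 = 2.68434 puts the formula on 8 O.
Si: 1.12028 × 2.68434 = 3.007 atoms per formula unit.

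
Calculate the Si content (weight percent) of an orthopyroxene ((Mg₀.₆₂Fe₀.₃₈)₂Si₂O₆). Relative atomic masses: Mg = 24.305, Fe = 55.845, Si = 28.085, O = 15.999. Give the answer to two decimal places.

24.99 weight percent

M((Mg₀.₆₂Fe₀.₃₈)₂Si₂O₆) = 224.744 g/mol.
Si contributes 2 × 28.085 = 56.170 g per mole.
56.170/224.744 = 0.2499 → 24.99%.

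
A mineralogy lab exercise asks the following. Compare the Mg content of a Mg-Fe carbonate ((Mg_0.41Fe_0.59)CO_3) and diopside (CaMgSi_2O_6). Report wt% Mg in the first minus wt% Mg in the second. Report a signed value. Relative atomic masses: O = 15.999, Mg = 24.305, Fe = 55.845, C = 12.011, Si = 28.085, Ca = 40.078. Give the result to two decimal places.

-1.54 percentage points

First mineral: 9.965 g Mg in 102.922 g formula = 9.68 wt% Mg.
Second mineral: 24.305 g Mg in 216.547 g formula = 11.22 wt% Mg.
9.68% − 11.22% gives a difference of -1.54 percentage points.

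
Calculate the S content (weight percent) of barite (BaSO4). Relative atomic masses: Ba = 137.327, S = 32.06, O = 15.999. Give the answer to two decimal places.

13.74 weight percent

M(BaSO4) = 233.383 g/mol.
S contributes 1 × 32.06 = 32.060 g per mole.
32.060/233.383 = 0.1374 → 13.74%.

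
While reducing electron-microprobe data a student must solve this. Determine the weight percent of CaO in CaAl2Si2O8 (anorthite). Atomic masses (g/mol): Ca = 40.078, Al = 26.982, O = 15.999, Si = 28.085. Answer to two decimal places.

Formula mass = 278.204 g/mol.
1 Ca → 1.0000 mol CaO per formula unit; M(CaO) = 56.077, so CaO mass = 56.077 g.
56.077/278.204 × 100 = 20.16 wt%.

20.16 wt%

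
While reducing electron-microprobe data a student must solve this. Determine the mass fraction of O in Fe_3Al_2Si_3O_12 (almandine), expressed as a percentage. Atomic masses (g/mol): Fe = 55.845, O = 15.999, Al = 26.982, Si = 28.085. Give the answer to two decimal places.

38.57 wt%

Molar mass of Fe_3Al_2Si_3O_12: 3*55.845 + 2*26.982 + 3*28.085 + 12*15.999 = 497.742 g/mol.
Mass of O per formula unit: 12 × 15.999 = 191.988 g.
Weight fraction O = 191.988 / 497.742 = 0.3857.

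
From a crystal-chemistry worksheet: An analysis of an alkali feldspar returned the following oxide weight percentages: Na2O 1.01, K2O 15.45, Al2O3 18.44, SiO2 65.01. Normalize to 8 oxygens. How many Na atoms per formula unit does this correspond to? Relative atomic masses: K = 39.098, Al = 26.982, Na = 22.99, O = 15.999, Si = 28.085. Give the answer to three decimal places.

Na2O (M=61.979): mol = 0.01630; Na = 0.03260, O = 0.01630.
K2O (M=94.195): mol = 0.16402; K = 0.32804, O = 0.16402.
Al2O3 (M=101.961): mol = 0.18085; Al = 0.36170, O = 0.54255.
SiO2 (M=60.083): mol = 1.08200; Si = 1.08200, O = 2.16400.
ΣO = 2.88687; factor = 8/ΣO = 2.77117.
Na apfu = 0.03260 × 2.77117 = 0.090.

0.090 Na apfu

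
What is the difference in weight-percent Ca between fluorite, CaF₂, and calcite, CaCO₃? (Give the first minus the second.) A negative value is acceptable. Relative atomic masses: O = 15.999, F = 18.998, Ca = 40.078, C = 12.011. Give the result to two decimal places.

First mineral: 40.078 g Ca in 78.074 g formula = 51.33 wt% Ca.
Second mineral: 40.078 g Ca in 100.086 g formula = 40.04 wt% Ca.
51.33% − 40.04% gives a difference of 11.29 percentage points.

11.29 percentage points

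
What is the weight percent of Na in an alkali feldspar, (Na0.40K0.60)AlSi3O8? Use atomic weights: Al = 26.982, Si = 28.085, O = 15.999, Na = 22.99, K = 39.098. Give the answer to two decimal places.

3.38 wt%

M((Na0.40K0.60)AlSi3O8) = 271.884 g/mol.
Na contributes 0.40 × 22.99 = 9.196 g per mole.
9.196/271.884 = 0.0338 → 3.38%.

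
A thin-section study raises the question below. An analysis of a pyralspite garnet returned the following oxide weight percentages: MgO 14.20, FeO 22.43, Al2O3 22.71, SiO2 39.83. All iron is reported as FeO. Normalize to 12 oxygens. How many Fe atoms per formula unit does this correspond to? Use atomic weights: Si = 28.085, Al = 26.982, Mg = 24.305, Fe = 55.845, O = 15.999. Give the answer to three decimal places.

14.20 wt% MgO ÷ 40.304 g/mol = 0.35232 mol, giving 0.35232 Mg and 0.35232 O.
22.43 wt% FeO ÷ 71.844 g/mol = 0.31220 mol, giving 0.31220 Fe and 0.31220 O.
22.71 wt% Al2O3 ÷ 101.961 g/mol = 0.22273 mol, giving 0.44546 Al and 0.66819 O.
39.83 wt% SiO2 ÷ 60.083 g/mol = 0.66292 mol, giving 0.66292 Si and 1.32584 O.
Oxygen sums to 2.65855; scaling by 12/2.65855 = 4.51374 puts the formula on 12 O.
Fe: 0.31220 × 4.51374 = 1.409 atoms per formula unit.

1.409 Fe apfu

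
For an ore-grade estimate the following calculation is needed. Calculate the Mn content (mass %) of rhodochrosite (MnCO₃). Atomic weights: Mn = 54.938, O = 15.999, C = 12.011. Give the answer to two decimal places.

47.79 mass %

M(MnCO₃) = 114.946 g/mol.
Mn contributes 1 × 54.938 = 54.938 g per mole.
54.938/114.946 = 0.4779 → 47.79%.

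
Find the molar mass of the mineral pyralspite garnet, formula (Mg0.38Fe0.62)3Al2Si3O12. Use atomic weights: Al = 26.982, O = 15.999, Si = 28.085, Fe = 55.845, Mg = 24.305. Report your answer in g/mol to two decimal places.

461.79 g/mol

M = 1.14·24.305 + 1.86·55.845 + 2·26.982 + 3·28.085 + 12·15.999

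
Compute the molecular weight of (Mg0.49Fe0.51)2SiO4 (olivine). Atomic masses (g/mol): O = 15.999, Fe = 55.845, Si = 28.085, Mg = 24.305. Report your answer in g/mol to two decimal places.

M = 0.98(24.305) + 1.02(55.845) + 1(28.085) + 4(15.999)

172.86 g/mol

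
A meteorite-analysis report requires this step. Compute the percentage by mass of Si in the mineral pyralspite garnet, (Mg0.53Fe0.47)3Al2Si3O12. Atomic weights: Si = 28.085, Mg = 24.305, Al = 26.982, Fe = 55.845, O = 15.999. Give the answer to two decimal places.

18.82 wt%

Formula mass = 1.59×24.305 + 1.41×55.845 + 2×26.982 + 3×28.085 + 12×15.999 = 447.593 g/mol, of which 84.255 g is Si.
So Si makes up 84.255/447.593 = 0.1882 of the mass, i.e. 18.82%.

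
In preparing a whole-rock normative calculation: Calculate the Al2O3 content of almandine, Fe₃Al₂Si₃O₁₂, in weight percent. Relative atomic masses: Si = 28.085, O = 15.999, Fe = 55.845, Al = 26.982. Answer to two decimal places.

M(Fe₃Al₂Si₃O₁₂) = 497.742 g/mol; M(Al2O3) = 101.961 g/mol.
Moles Al2O3 per formula unit = 2 Al ÷ 2 = 1.0000.
Al2O3 fraction = (1.0000 × 101.961) / 497.742 = 101.961/497.742 = 0.2048.

20.48 wt%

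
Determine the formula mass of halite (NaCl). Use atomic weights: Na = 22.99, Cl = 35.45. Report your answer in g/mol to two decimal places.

58.44 g/mol

The formula mass is the sum 1·22.99 + 1·35.45.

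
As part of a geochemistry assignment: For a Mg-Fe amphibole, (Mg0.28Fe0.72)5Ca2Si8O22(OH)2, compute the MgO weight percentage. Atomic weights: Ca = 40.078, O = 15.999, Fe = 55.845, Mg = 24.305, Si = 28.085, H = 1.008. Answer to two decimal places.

6.09 wt%

M((Mg0.28Fe0.72)5Ca2Si8O22(OH)2) = 925.897 g/mol; M(MgO) = 40.304 g/mol.
Moles MgO per formula unit = 1.40 Mg ÷ 1 = 1.4000.
MgO fraction = (1.4000 × 40.304) / 925.897 = 56.426/925.897 = 0.0609.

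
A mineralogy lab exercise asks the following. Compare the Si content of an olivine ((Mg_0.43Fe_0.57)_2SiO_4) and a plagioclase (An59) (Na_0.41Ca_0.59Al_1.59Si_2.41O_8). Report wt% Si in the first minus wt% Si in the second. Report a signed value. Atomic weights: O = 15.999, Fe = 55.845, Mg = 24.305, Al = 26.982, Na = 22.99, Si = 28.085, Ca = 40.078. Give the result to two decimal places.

Si in (Mg_0.43Fe_0.57)_2SiO_4: molar mass 176.647 g/mol; 1×28.085 = 28.085 g → 15.90 wt%.
Si in Na_0.41Ca_0.59Al_1.59Si_2.41O_8: molar mass 271.650 g/mol; 2.41×28.085 = 67.685 g → 24.92 wt%.
Difference = 15.90 − 24.92 = -9.02 percentage points.

-9.02 percentage points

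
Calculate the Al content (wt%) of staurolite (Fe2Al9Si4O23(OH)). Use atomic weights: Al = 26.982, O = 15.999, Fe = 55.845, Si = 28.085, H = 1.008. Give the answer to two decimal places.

28.51 wt%

M(Fe2Al9Si4O23(OH)) = 851.852 g/mol.
Al contributes 9 × 26.982 = 242.838 g per mole.
242.838/851.852 = 0.2851 → 28.51%.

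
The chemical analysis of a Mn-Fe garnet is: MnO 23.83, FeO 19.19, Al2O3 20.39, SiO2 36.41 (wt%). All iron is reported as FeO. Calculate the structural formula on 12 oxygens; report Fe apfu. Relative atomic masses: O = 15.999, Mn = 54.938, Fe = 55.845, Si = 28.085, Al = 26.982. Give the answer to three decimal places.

MnO (M=70.937): mol = 0.33593; Mn = 0.33593, O = 0.33593.
FeO (M=71.844): mol = 0.26711; Fe = 0.26711, O = 0.26711.
Al2O3 (M=101.961): mol = 0.19998; Al = 0.39996, O = 0.59994.
SiO2 (M=60.083): mol = 0.60600; Si = 0.60600, O = 1.21200.
ΣO = 2.41498; factor = 12/ΣO = 4.96899.
Fe apfu = 0.26711 × 4.96899 = 1.327.

1.327 Fe apfu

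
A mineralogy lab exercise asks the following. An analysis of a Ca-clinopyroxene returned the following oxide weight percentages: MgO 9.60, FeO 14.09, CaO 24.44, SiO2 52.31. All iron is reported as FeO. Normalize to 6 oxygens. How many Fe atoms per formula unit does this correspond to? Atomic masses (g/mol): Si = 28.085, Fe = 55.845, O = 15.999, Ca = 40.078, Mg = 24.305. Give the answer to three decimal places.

MgO: 9.60/40.304 = 0.23819 mol → 0.23819 mol Mg, 0.23819 mol O.
FeO: 14.09/71.844 = 0.19612 mol → 0.19612 mol Fe, 0.19612 mol O.
CaO: 24.44/56.077 = 0.43583 mol → 0.43583 mol Ca, 0.43583 mol O.
SiO2: 52.31/60.083 = 0.87063 mol → 0.87063 mol Si, 1.74126 mol O.
Total oxygen = 2.61140 mol. Normalization factor = 6/2.61140 = 2.29762.
Fe per 6 O = 0.19612 × 2.29762 = 0.451.

0.451 Fe apfu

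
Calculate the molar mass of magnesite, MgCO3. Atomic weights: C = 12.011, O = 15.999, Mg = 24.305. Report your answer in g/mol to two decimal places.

84.31 g/mol

M = 1(24.305) + 1(12.011) + 3(15.999)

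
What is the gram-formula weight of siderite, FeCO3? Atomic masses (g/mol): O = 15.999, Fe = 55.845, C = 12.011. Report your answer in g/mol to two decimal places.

M = 1·55.845 + 1·12.011 + 3·15.999

115.85 g/mol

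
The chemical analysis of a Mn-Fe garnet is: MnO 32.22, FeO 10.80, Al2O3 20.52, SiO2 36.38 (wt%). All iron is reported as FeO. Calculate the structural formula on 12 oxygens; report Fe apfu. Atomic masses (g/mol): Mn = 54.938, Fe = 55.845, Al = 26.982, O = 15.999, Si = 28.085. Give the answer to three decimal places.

0.746 Fe apfu

32.22 wt% MnO ÷ 70.937 g/mol = 0.45421 mol, giving 0.45421 Mn and 0.45421 O.
10.80 wt% FeO ÷ 71.844 g/mol = 0.15033 mol, giving 0.15033 Fe and 0.15033 O.
20.52 wt% Al2O3 ÷ 101.961 g/mol = 0.20125 mol, giving 0.40250 Al and 0.60375 O.
36.38 wt% SiO2 ÷ 60.083 g/mol = 0.60550 mol, giving 0.60550 Si and 1.21100 O.
Oxygen sums to 2.41929; scaling by 12/2.41929 = 4.96013 puts the formula on 12 O.
Fe: 0.15033 × 4.96013 = 0.746 atoms per formula unit.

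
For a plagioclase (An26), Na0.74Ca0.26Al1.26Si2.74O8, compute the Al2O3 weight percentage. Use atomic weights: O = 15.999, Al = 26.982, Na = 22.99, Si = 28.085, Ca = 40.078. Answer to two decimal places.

Molar mass of Na0.74Ca0.26Al1.26Si2.74O8 = 0.74*22.99 + 0.26*40.078 + 1.26*26.982 + 2.74*28.085 + 8*15.999 = 266.375 g/mol.
Each formula unit contains 1.26 Al, equivalent to 1.26/2 = 0.6300 mol Al2O3.
M(Al2O3) = 2×26.982 + 3×15.999 = 101.961 g/mol.
Mass of Al2O3 per formula unit = 0.6300 × 101.961 = 64.235 g.
Al2O3 wt% = 64.235 / 266.375 × 100 = 24.11%.

24.11 wt%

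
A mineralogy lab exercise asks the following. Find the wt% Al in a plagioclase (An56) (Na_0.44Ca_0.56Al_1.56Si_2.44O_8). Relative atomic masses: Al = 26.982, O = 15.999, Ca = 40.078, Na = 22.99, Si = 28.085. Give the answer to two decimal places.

Molar mass of Na_0.44Ca_0.56Al_1.56Si_2.44O_8: 0.44*22.99 + 0.56*40.078 + 1.56*26.982 + 2.44*28.085 + 8*15.999 = 271.171 g/mol.
Mass of Al per formula unit: 1.56 × 26.982 = 42.092 g.
Weight fraction Al = 42.092 / 271.171 = 0.1552.

15.52 weight percent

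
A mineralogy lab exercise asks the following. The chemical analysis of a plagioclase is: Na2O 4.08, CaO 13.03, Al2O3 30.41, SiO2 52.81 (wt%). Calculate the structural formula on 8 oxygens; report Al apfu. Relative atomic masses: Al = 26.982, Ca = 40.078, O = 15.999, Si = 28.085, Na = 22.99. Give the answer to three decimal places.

Na2O: 4.08/61.979 = 0.06583 mol → 0.13166 mol Na, 0.06583 mol O.
CaO: 13.03/56.077 = 0.23236 mol → 0.23236 mol Ca, 0.23236 mol O.
Al2O3: 30.41/101.961 = 0.29825 mol → 0.59650 mol Al, 0.89475 mol O.
SiO2: 52.81/60.083 = 0.87895 mol → 0.87895 mol Si, 1.75790 mol O.
Total oxygen = 2.95084 mol. Normalization factor = 8/2.95084 = 2.71109.
Al per 8 O = 0.59650 × 2.71109 = 1.617.

1.617 Al apfu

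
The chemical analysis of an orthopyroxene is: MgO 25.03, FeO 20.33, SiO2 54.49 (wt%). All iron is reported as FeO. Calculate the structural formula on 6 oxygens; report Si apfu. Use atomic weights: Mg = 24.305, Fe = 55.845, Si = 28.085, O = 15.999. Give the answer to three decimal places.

MgO (M=40.304): mol = 0.62103; Mg = 0.62103, O = 0.62103.
FeO (M=71.844): mol = 0.28297; Fe = 0.28297, O = 0.28297.
SiO2 (M=60.083): mol = 0.90691; Si = 0.90691, O = 1.81382.
ΣO = 2.71782; factor = 6/ΣO = 2.20765.
Si apfu = 0.90691 × 2.20765 = 2.002.

2.002 Si apfu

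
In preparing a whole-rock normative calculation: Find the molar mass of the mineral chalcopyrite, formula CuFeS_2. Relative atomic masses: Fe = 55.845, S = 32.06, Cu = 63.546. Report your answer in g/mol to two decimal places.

183.51 g/mol

The formula mass is the sum 1(63.546) + 1(55.845) + 2(32.06).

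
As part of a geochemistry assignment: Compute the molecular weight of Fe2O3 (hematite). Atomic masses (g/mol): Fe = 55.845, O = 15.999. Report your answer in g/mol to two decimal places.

159.69 g/mol

The formula mass is the sum 2*55.845 + 3*15.999.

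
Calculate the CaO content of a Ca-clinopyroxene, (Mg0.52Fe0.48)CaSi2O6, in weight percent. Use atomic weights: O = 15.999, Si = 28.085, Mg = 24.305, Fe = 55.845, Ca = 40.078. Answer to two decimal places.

Formula mass = 231.686 g/mol.
1 Ca → 1.0000 mol CaO per formula unit; M(CaO) = 56.077, so CaO mass = 56.077 g.
56.077/231.686 × 100 = 24.20 wt%.

24.20 wt%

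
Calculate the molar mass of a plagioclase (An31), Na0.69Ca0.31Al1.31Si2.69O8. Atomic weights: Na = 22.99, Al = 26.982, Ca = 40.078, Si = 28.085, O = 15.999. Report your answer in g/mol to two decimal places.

267.17 g/mol

The formula mass is the sum 0.69(22.99) + 0.31(40.078) + 1.31(26.982) + 2.69(28.085) + 8(15.999).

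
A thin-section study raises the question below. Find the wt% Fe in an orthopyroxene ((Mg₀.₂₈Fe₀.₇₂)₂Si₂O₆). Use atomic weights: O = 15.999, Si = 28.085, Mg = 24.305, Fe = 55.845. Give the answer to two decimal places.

Molar mass of (Mg₀.₂₈Fe₀.₇₂)₂Si₂O₆: 0.56×24.305 + 1.44×55.845 + 2×28.085 + 6×15.999 = 246.192 g/mol.
Mass of Fe per formula unit: 1.44 × 55.845 = 80.417 g.
Weight fraction Fe = 80.417 / 246.192 = 0.3266.

32.66 weight percent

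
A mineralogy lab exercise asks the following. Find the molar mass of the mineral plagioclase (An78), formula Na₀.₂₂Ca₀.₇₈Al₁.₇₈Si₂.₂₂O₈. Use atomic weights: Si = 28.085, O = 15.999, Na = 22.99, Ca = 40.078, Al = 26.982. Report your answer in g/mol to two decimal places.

274.69 g/mol

M = 0.22×22.99 + 0.78×40.078 + 1.78×26.982 + 2.22×28.085 + 8×15.999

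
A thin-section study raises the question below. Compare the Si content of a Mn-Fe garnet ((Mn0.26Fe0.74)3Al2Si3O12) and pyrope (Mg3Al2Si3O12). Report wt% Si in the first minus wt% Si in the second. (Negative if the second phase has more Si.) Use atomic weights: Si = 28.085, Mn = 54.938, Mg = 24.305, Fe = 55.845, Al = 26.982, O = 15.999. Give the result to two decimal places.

-3.95 percentage points

Si in (Mn0.26Fe0.74)3Al2Si3O12: molar mass 497.035 g/mol; 3×28.085 = 84.255 g → 16.95 wt%.
Si in Mg3Al2Si3O12: molar mass 403.122 g/mol; 3×28.085 = 84.255 g → 20.90 wt%.
Difference = 16.95 − 20.90 = -3.95 percentage points.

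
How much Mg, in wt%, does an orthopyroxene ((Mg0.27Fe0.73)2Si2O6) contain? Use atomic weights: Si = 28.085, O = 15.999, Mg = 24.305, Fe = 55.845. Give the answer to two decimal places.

5.32 wt%

Formula mass = 0.54×24.305 + 1.46×55.845 + 2×28.085 + 6×15.999 = 246.822 g/mol, of which 13.125 g is Mg.
So Mg makes up 13.125/246.822 = 0.0532 of the mass, i.e. 5.32%.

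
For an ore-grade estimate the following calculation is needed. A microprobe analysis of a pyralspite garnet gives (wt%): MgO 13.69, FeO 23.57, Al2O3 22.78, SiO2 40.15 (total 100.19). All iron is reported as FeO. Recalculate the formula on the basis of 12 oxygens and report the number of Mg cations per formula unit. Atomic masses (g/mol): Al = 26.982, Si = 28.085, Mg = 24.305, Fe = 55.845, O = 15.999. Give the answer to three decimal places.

1.524 Mg apfu

13.69 wt% MgO ÷ 40.304 g/mol = 0.33967 mol, giving 0.33967 Mg and 0.33967 O.
23.57 wt% FeO ÷ 71.844 g/mol = 0.32807 mol, giving 0.32807 Fe and 0.32807 O.
22.78 wt% Al2O3 ÷ 101.961 g/mol = 0.22342 mol, giving 0.44684 Al and 0.67026 O.
40.15 wt% SiO2 ÷ 60.083 g/mol = 0.66824 mol, giving 0.66824 Si and 1.33648 O.
Oxygen sums to 2.67448; scaling by 12/2.67448 = 4.48685 puts the formula on 12 O.
Mg: 0.33967 × 4.48685 = 1.524 atoms per formula unit.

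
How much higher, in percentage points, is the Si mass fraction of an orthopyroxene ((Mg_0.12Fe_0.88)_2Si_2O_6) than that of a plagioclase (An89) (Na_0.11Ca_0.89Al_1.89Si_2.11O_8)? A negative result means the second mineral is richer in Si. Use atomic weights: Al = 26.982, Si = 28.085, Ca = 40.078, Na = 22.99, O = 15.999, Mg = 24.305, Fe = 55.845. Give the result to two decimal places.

Si in (Mg_0.12Fe_0.88)_2Si_2O_6: molar mass 256.284 g/mol; 2×28.085 = 56.170 g → 21.92 wt%.
Si in Na_0.11Ca_0.89Al_1.89Si_2.11O_8: molar mass 276.446 g/mol; 2.11×28.085 = 59.259 g → 21.44 wt%.
Difference = 21.92 − 21.44 = 0.48 percentage points.

0.48 percentage points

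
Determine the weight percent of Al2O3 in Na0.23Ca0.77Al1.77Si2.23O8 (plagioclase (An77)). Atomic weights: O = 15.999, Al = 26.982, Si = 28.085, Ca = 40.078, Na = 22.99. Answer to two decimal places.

32.87 wt%

Molar mass of Na0.23Ca0.77Al1.77Si2.23O8 = 0.23·22.99 + 0.77·40.078 + 1.77·26.982 + 2.23·28.085 + 8·15.999 = 274.527 g/mol.
Each formula unit contains 1.77 Al, equivalent to 1.77/2 = 0.8850 mol Al2O3.
M(Al2O3) = 2×26.982 + 3×15.999 = 101.961 g/mol.
Mass of Al2O3 per formula unit = 0.8850 × 101.961 = 90.235 g.
Al2O3 wt% = 90.235 / 274.527 × 100 = 32.87%.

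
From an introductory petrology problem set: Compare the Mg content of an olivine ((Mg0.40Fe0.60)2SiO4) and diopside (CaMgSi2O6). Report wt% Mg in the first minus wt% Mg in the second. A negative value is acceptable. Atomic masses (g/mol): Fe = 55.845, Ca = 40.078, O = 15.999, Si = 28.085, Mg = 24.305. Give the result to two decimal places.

First mineral: 19.444 g Mg in 178.539 g formula = 10.89 wt% Mg.
Second mineral: 24.305 g Mg in 216.547 g formula = 11.22 wt% Mg.
10.89% − 11.22% gives a difference of -0.33 percentage points.

-0.33 percentage points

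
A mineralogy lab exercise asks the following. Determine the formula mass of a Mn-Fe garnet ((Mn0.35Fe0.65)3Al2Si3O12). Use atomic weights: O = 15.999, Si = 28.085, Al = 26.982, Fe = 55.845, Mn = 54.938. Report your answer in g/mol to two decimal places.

496.79 g/mol

M = 1.05·54.938 + 1.95·55.845 + 2·26.982 + 3·28.085 + 12·15.999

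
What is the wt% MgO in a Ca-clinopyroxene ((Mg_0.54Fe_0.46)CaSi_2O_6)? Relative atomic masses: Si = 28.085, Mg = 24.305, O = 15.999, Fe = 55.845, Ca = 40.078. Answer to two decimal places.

Formula mass = 231.055 g/mol.
0.54 Mg → 0.5400 mol MgO per formula unit; M(MgO) = 40.304, so MgO mass = 21.764 g.
21.764/231.055 × 100 = 9.42 wt%.

9.42 wt%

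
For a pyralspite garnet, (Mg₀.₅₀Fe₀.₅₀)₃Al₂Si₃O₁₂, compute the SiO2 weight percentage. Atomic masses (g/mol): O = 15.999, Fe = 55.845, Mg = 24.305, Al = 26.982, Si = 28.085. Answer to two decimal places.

40.02 wt%

Molar mass of (Mg₀.₅₀Fe₀.₅₀)₃Al₂Si₃O₁₂ = 1.50*24.305 + 1.50*55.845 + 2*26.982 + 3*28.085 + 12*15.999 = 450.432 g/mol.
Each formula unit contains 3 Si, equivalent to 3/1 = 3.0000 mol SiO2.
M(SiO2) = 1×28.085 + 2×15.999 = 60.083 g/mol.
Mass of SiO2 per formula unit = 3.0000 × 60.083 = 180.249 g.
SiO2 wt% = 180.249 / 450.432 × 100 = 40.02%.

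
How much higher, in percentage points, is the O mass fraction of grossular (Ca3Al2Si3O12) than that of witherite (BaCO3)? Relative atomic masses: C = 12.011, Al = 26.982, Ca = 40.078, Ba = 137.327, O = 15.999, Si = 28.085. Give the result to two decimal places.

18.30 percentage points

O in Ca3Al2Si3O12: molar mass 450.441 g/mol; 12×15.999 = 191.988 g → 42.62 wt%.
O in BaCO3: molar mass 197.335 g/mol; 3×15.999 = 47.997 g → 24.32 wt%.
Difference = 42.62 − 24.32 = 18.30 percentage points.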